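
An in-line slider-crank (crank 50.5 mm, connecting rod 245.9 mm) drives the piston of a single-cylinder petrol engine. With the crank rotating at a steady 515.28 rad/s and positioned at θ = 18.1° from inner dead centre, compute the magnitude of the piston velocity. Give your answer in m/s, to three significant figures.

ω = 515.3 rad/s
For an in-line slider-crank, x = r cosθ + √(L² − r² sin²θ), so v = −rω sinθ·[1 + r cosθ/√(L² − r² sin²θ)].
With r = 0.0505 m, L = 0.2459 m, θ = 18.1°: √(L² − r² sin²θ) = 0.2454 m.
v = −0.0505·515.3·0.31068·[1 + 0.0505·0.95052/0.2454] = -9.6656 m/s.
|v| = 9.6656 m/s.

9.67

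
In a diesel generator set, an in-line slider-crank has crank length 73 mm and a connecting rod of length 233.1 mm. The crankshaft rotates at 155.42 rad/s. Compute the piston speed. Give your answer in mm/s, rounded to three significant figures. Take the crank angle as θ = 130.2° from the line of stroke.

6860

ω = 155.4 rad/s
For an in-line slider-crank, x = r cosθ + √(L² − r² sin²θ), so v = −rω sinθ·[1 + r cosθ/√(L² − r² sin²θ)].
With r = 0.073 m, L = 0.2331 m, θ = 130.2°: √(L² − r² sin²θ) = 0.22633 m.
v = −0.073·155.4·0.76380·[1 + 0.073·-0.64546/0.22633] = -6.8617 m/s.
|v| = 6.8617 m/s = 6861.7 mm/s.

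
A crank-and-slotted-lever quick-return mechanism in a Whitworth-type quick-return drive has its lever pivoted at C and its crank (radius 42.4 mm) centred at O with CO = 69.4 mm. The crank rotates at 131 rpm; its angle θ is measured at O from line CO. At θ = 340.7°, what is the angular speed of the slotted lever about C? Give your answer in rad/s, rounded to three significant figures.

ω = 13.72 rad/s (from 131 rpm).
Crank pin A relative to C: A = (d + r cosθ, r sinθ); lever angle φ = atan2(r sinθ, d + r cosθ).
Differentiating tanφ: φ̇ = rω(d cosθ + r)/(d² + r² + 2dr cosθ).
d² + r² + 2dr cosθ = |CA|² = 0.0121685 m²;  d cosθ + r = +0.1079 m.
|ω_lever| = |0.0424·13.72·+0.1079| / 0.0121685 = 5.1576 rad/s.

5.16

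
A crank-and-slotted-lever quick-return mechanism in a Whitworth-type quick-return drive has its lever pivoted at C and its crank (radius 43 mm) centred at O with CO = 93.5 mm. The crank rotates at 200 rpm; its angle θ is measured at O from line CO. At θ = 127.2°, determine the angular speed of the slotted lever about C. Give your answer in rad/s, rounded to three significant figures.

ω = 20.94 rad/s (from 200 rpm).
Crank pin A relative to C: A = (d + r cosθ, r sinθ); lever angle φ = atan2(r sinθ, d + r cosθ).
Differentiating tanφ: φ̇ = rω(d cosθ + r)/(d² + r² + 2dr cosθ).
d² + r² + 2dr cosθ = |CA|² = 0.00572967 m²;  d cosθ + r = -0.01353 m.
|ω_lever| = |0.043·20.94·-0.01353| / 0.00572967 = 2.1266 rad/s.

2.13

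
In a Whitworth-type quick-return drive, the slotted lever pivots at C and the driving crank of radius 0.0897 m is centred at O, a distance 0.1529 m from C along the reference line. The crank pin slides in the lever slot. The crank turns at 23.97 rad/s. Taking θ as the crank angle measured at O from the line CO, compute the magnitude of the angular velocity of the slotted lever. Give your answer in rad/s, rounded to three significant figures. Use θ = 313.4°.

ω = 23.97 rad/s
Crank pin A relative to C: A = (d + r cosθ, r sinθ); lever angle φ = atan2(r sinθ, d + r cosθ).
Differentiating tanφ: φ̇ = rω(d cosθ + r)/(d² + r² + 2dr cosθ).
d² + r² + 2dr cosθ = |CA|² = 0.0502715 m²;  d cosθ + r = +0.19476 m.
|ω_lever| = |0.0897·23.97·+0.19476| / 0.0502715 = 8.3297 rad/s.

8.33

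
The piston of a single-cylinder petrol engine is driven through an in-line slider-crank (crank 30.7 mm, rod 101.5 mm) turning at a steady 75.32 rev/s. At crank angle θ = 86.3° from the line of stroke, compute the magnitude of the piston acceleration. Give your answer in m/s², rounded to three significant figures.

ω = 2π·75.3 = 473.2 rad/s
x(θ) = r cosθ + √(L² − r² sin²θ); with ω constant, a = ω²·d²x/dθ².
d²x/dθ² = −r cosθ − r²(cos2θ)/√u − r⁴ sin²2θ/(4u^{3/2}),  u = L² − r² sin²θ = 0.00936368 m².
Substituting r = 0.0307 m, L = 0.1015 m, θ = 86.3°: d²x/dθ² = +0.0076735 m.
a = ω²·d²x/dθ² = (473.2)²·(+0.0076735) = +1718.6 m/s²;  |a| = 1718.6 m/s².

1720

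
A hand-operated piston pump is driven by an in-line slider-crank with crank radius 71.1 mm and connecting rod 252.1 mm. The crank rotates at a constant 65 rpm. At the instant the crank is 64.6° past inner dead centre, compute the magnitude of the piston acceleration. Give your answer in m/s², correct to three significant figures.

0.818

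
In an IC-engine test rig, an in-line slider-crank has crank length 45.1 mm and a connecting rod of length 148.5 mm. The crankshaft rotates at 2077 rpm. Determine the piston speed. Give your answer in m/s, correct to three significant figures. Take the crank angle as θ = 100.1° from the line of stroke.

9.12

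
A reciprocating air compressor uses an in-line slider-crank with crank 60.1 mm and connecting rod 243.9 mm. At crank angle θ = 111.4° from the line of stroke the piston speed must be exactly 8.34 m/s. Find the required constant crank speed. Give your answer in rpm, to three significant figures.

For an in-line slider-crank, |v_piston| = rω|sinθ|·[1 + r cosθ/√(L² − r² sin²θ)].
With r = 0.0601 m, L = 0.2439 m, θ = 111.4°: the bracketed kinematic factor |dx/dθ| = 0.050788 m.
ω = v/|dx/dθ| = 8.34/0.050788 = 164.21 rad/s.
N = 60ω/(2π) = 1568.1 rpm.

1570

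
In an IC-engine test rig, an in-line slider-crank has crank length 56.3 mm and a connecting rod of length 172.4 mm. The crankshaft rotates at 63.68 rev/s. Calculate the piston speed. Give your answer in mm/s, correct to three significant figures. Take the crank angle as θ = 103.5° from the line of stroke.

20100

ω = 2π·63.7 = 400.1 rad/s
For an in-line slider-crank, x = r cosθ + √(L² − r² sin²θ), so v = −rω sinθ·[1 + r cosθ/√(L² − r² sin²θ)].
With r = 0.0563 m, L = 0.1724 m, θ = 103.5°: √(L² − r² sin²θ) = 0.16348 m.
v = −0.0563·400.1·0.97237·[1 + 0.0563·-0.23345/0.16348] = -20.143 m/s.
|v| = 20.143 m/s = 20143 mm/s.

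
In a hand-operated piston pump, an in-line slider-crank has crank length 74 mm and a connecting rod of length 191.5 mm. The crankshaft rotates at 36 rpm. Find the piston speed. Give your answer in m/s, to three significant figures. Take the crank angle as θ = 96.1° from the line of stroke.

0.265

ω = 2π·36/60 = 3.77 rad/s
For an in-line slider-crank, x = r cosθ + √(L² − r² sin²θ), so v = −rω sinθ·[1 + r cosθ/√(L² − r² sin²θ)].
With r = 0.074 m, L = 0.1915 m, θ = 96.1°: √(L² − r² sin²θ) = 0.1768 m.
v = −0.074·3.77·0.99434·[1 + 0.074·-0.10626/0.1768] = -0.26506 m/s.
|v| = 0.26506 m/s.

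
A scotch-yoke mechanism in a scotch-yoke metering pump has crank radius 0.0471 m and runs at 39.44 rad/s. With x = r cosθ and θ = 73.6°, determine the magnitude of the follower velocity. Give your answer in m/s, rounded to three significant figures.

ω = 39.44 rad/s
x = r cosθ ⇒ ẋ = −rω sinθ.
|v| = rω|sinθ| = 0.0471·39.44·|sin 73.6°| = 1.782 m/s.

1.78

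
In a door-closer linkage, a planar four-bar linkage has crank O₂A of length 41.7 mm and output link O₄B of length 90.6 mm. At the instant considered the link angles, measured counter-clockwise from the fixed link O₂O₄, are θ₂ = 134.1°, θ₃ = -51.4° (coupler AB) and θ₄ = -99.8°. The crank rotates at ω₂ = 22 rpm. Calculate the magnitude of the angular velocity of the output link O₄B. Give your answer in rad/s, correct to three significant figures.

0.136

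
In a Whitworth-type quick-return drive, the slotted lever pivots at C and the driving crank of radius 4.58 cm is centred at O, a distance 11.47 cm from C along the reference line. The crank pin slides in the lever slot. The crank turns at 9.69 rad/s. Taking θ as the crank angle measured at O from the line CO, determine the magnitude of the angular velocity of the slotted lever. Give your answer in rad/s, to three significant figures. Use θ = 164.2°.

5.57

ω = 9.69 rad/s
Crank pin A relative to C: A = (d + r cosθ, r sinθ); lever angle φ = atan2(r sinθ, d + r cosθ).
Differentiating tanφ: φ̇ = rω(d cosθ + r)/(d² + r² + 2dr cosθ).
d² + r² + 2dr cosθ = |CA|² = 0.00514417 m²;  d cosθ + r = -0.064566 m.
|ω_lever| = |0.0458·9.69·-0.064566| / 0.00514417 = 5.5703 rad/s.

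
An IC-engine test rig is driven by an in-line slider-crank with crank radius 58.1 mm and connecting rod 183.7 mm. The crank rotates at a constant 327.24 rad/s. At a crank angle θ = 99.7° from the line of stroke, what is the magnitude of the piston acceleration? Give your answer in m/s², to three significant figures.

ω = 327.2 rad/s
x(θ) = r cosθ + √(L² − r² sin²θ); with ω constant, a = ω²·d²x/dθ².
d²x/dθ² = −r cosθ − r²(cos2θ)/√u − r⁴ sin²2θ/(4u^{3/2}),  u = L² − r² sin²θ = 0.0304659 m².
Substituting r = 0.0581 m, L = 0.1837 m, θ = 99.7°: d²x/dθ² = +0.027972 m.
a = ω²·d²x/dθ² = (327.2)²·(+0.027972) = +2995.4 m/s²;  |a| = 2995.4 m/s².

3000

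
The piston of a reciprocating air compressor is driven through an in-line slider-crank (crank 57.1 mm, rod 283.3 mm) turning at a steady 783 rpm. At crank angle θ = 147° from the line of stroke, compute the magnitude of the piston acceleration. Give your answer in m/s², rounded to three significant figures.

ω = 2π·783/60 = 82 rad/s
x(θ) = r cosθ + √(L² − r² sin²θ); with ω constant, a = ω²·d²x/dθ².
d²x/dθ² = −r cosθ − r²(cos2θ)/√u − r⁴ sin²2θ/(4u^{3/2}),  u = L² − r² sin²θ = 0.0792917 m².
Substituting r = 0.0571 m, L = 0.2833 m, θ = 147°: d²x/dθ² = +0.043079 m.
a = ω²·d²x/dθ² = (82)²·(+0.043079) = +289.63 m/s²;  |a| = 289.63 m/s².

290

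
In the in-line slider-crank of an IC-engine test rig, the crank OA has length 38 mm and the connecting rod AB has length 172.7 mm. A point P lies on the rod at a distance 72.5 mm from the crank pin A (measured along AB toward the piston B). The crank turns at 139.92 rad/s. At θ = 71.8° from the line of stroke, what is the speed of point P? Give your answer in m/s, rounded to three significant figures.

5.29

ω = 139.9 rad/s.  Crank-pin speed |V_A| = rω = 5.317 m/s, perpendicular to OA.
Rod angle: sinφ = −(r/L) sinθ ⇒ φ = -12.065°; ω_rod = −rω cosθ/√(L²−r²sin²θ) = -9.8332 rad/s.
V_P = V_A + ω_rod × AP, with AP = 0.0725 m along the rod.
Components: V_Px = −rω sinθ − a·ω_rod·sinφ = -5.2 m/s;  V_Py = rω cosθ + a·ω_rod·cosφ = +0.96352 m/s.
|V_P| = √(V_Px² + V_Py²) = 5.2885 m/s.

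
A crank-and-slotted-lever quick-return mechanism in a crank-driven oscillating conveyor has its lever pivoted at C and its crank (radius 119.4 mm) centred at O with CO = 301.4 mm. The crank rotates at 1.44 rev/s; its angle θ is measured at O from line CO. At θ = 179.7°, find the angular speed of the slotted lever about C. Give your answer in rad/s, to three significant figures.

5.94

ω = 9.048 rad/s (from 1.44 rev/s).
Crank pin A relative to C: A = (d + r cosθ, r sinθ); lever angle φ = atan2(r sinθ, d + r cosθ).
Differentiating tanφ: φ̇ = rω(d cosθ + r)/(d² + r² + 2dr cosθ).
d² + r² + 2dr cosθ = |CA|² = 0.033125 m²;  d cosθ + r = -0.182 m.
|ω_lever| = |0.1194·9.048·-0.182| / 0.033125 = 5.9354 rad/s.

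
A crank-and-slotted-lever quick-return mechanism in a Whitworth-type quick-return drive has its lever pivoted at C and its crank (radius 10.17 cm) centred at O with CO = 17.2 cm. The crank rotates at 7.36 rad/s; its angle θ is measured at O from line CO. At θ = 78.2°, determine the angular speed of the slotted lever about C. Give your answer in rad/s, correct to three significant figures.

ω = 7.36 rad/s
Crank pin A relative to C: A = (d + r cosθ, r sinθ); lever angle φ = atan2(r sinθ, d + r cosθ).
Differentiating tanφ: φ̇ = rω(d cosθ + r)/(d² + r² + 2dr cosθ).
d² + r² + 2dr cosθ = |CA|² = 0.0470811 m²;  d cosθ + r = +0.13687 m.
|ω_lever| = |0.1017·7.36·+0.13687| / 0.0470811 = 2.1761 rad/s.

2.18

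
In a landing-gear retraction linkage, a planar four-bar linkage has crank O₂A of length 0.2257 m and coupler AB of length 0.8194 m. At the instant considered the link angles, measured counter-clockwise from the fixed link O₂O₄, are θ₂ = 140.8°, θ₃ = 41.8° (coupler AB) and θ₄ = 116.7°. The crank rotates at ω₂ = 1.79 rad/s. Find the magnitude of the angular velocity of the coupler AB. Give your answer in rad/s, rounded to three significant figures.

0.209

ω₂ = 1.79 rad/s
Differentiating the loop-closure r₂e^{iθ₂}+r₃e^{iθ₃}=r₁+r₄e^{iθ₄} gives r₂ω₂e^{iθ₂}+r₃ω₃e^{iθ₃}=r₄ω₄e^{iθ₄}.
Eliminating the other unknown: ω₃ = r₂ω₂ sin(θ₄−θ₂) / [r₃ sin(θ₃−θ₄)].
Numerator sine = -0.40833; denominator sine = -0.96547.
Result = 0.2257·1.79·(-0.40833) / (0.8194·(-0.96547)) = +0.20853 rad/s; magnitude 0.20853 rad/s.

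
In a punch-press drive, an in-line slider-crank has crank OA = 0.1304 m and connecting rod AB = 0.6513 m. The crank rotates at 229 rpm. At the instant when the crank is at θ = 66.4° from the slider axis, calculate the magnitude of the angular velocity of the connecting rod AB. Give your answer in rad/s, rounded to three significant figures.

ω = 23.98 rad/s (converted from 229 rpm).
The rod makes angle φ with the slider axis where L sinφ = r sinθ; differentiating, L cosφ·φ̇ = r ω cosθ.
L cosφ = √(L² − r² sin²θ) = 0.64024 m.
|ω_rod| = r ω |cosθ| / √(L² − r² sin²θ) = 0.1304·23.98·0.40035/0.64024 = 1.9554 rad/s.

1.96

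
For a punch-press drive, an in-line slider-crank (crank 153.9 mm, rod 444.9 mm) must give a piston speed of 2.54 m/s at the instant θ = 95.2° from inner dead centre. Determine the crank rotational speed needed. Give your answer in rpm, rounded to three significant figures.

164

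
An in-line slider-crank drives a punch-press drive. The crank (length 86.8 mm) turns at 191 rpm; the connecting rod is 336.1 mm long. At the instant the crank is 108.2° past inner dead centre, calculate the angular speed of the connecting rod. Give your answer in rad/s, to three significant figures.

1.66

ω = 20 rad/s (converted from 191 rpm).
The rod makes angle φ with the slider axis where L sinφ = r sinθ; differentiating, L cosφ·φ̇ = r ω cosθ.
L cosφ = √(L² − r² sin²θ) = 0.32583 m.
|ω_rod| = r ω |cosθ| / √(L² − r² sin²θ) = 0.0868·20·0.31233/0.32583 = 1.6642 rad/s.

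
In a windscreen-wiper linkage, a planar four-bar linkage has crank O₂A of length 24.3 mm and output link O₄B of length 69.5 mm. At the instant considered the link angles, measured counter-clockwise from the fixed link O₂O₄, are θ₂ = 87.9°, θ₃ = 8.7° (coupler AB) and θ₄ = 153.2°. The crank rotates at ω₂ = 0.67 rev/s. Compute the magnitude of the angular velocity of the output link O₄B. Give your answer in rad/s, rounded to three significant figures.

ω₂ = 4.21 rad/s (from 0.67 rev/s).
Differentiating the loop-closure r₂e^{iθ₂}+r₃e^{iθ₃}=r₁+r₄e^{iθ₄} gives r₂ω₂e^{iθ₂}+r₃ω₃e^{iθ₃}=r₄ω₄e^{iθ₄}.
Eliminating the other unknown: ω₄ = r₂ω₂ sin(θ₂−θ₃) / [r₄ sin(θ₄−θ₃)].
Numerator sine = +0.98229; denominator sine = +0.58070.
Result = 0.0243·4.21·(+0.98229) / (0.0695·(+0.58070)) = +2.4898 rad/s; magnitude 2.4898 rad/s.

2.49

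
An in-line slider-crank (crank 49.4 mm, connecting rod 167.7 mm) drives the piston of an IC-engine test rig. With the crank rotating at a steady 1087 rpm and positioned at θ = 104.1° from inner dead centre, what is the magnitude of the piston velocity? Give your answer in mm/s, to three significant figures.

5050

ω = 2π·1087/60 = 113.8 rad/s
For an in-line slider-crank, x = r cosθ + √(L² − r² sin²θ), so v = −rω sinθ·[1 + r cosθ/√(L² − r² sin²θ)].
With r = 0.0494 m, L = 0.1677 m, θ = 104.1°: √(L² − r² sin²θ) = 0.16071 m.
v = −0.0494·113.8·0.96987·[1 + 0.0494·-0.24362/0.16071] = -5.0454 m/s.
|v| = 5.0454 m/s = 5045.4 mm/s.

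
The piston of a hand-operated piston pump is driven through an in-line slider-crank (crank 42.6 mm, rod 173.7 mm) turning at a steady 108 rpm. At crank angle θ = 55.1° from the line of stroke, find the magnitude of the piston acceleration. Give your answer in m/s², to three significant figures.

2.67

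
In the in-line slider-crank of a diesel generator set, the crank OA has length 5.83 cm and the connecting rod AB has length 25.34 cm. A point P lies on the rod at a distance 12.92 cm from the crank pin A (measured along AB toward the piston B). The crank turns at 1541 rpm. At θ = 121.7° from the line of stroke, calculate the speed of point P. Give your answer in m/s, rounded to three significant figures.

7.88

ω = 161.4 rad/s.  Crank-pin speed |V_A| = rω = 9.4081 m/s, perpendicular to OA.
Rod angle: sinφ = −(r/L) sinθ ⇒ φ = -11.288°; ω_rod = −rω cosθ/√(L²−r²sin²θ) = +19.894 rad/s.
V_P = V_A + ω_rod × AP, with AP = 0.1292 m along the rod.
Components: V_Px = −rω sinθ − a·ω_rod·sinφ = -7.5013 m/s;  V_Py = rω cosθ + a·ω_rod·cosφ = -2.4231 m/s.
|V_P| = √(V_Px² + V_Py²) = 7.883 m/s.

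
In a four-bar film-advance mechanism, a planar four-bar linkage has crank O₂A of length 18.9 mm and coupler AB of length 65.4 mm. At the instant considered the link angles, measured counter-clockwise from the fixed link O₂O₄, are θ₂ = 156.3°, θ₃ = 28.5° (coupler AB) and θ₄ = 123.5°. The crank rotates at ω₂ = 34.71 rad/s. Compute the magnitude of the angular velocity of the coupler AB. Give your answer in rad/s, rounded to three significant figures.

ω₂ = 34.71 rad/s
Differentiating the loop-closure r₂e^{iθ₂}+r₃e^{iθ₃}=r₁+r₄e^{iθ₄} gives r₂ω₂e^{iθ₂}+r₃ω₃e^{iθ₃}=r₄ω₄e^{iθ₄}.
Eliminating the other unknown: ω₃ = r₂ω₂ sin(θ₄−θ₂) / [r₃ sin(θ₃−θ₄)].
Numerator sine = -0.54171; denominator sine = -0.99619.
Result = 0.0189·34.71·(-0.54171) / (0.0654·(-0.99619)) = +5.4546 rad/s; magnitude 5.4546 rad/s.

5.45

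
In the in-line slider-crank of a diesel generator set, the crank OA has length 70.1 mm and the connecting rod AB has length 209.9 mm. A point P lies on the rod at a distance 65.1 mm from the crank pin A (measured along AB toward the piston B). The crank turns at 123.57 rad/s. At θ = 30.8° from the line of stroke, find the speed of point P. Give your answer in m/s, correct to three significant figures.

7.05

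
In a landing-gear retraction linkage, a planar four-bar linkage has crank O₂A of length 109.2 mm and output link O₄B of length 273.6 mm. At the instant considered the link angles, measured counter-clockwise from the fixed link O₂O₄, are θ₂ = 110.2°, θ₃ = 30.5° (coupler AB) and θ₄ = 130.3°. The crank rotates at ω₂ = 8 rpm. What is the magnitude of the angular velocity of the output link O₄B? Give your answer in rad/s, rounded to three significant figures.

ω₂ = 0.8378 rad/s (from 8 rpm).
Differentiating the loop-closure r₂e^{iθ₂}+r₃e^{iθ₃}=r₁+r₄e^{iθ₄} gives r₂ω₂e^{iθ₂}+r₃ω₃e^{iθ₃}=r₄ω₄e^{iθ₄}.
Eliminating the other unknown: ω₄ = r₂ω₂ sin(θ₂−θ₃) / [r₄ sin(θ₄−θ₃)].
Numerator sine = +0.98389; denominator sine = +0.98541.
Result = 0.1092·0.8378·(+0.98389) / (0.2736·(+0.98541)) = +0.33385 rad/s; magnitude 0.33385 rad/s.

0.334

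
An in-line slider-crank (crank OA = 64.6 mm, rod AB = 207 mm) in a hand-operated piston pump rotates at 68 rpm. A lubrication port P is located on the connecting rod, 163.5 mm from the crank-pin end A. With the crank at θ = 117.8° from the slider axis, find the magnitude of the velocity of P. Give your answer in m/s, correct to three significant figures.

0.361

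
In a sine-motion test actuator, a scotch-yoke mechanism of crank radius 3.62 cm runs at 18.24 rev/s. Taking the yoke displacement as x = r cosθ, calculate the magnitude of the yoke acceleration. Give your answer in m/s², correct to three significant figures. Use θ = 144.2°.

ω = 114.6 rad/s (from 18.24 rev/s).
x = r cosθ ⇒ ẍ = −rω² cosθ (ω constant).
|a| = rω²|cosθ| = 0.0362·(114.6)²·|cos 144.2°| = 385.63 m/s².

386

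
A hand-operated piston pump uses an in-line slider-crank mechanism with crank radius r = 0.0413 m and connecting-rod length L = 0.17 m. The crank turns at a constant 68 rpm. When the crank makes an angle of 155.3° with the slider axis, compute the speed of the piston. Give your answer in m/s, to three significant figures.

ω = 2π·68/60 = 7.121 rad/s
For an in-line slider-crank, x = r cosθ + √(L² − r² sin²θ), so v = −rω sinθ·[1 + r cosθ/√(L² − r² sin²θ)].
With r = 0.0413 m, L = 0.17 m, θ = 155.3°: √(L² − r² sin²θ) = 0.16912 m.
v = −0.0413·7.121·0.41787·[1 + 0.0413·-0.90851/0.16912] = -0.095628 m/s.
|v| = 0.095628 m/s.

0.0956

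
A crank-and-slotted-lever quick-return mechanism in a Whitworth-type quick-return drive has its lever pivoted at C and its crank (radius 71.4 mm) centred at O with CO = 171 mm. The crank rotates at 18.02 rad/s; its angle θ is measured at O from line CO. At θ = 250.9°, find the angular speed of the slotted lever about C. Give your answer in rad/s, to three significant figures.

ω = 18.02 rad/s
Crank pin A relative to C: A = (d + r cosθ, r sinθ); lever angle φ = atan2(r sinθ, d + r cosθ).
Differentiating tanφ: φ̇ = rω(d cosθ + r)/(d² + r² + 2dr cosθ).
d² + r² + 2dr cosθ = |CA|² = 0.0263487 m²;  d cosθ + r = +0.015446 m.
|ω_lever| = |0.0714·18.02·+0.015446| / 0.0263487 = 0.75423 rad/s.

0.754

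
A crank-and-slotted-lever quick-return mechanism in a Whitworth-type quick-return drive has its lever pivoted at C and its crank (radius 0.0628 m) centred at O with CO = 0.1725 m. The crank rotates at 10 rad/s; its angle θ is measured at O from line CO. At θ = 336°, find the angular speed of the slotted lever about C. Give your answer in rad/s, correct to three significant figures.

ω = 10 rad/s
Crank pin A relative to C: A = (d + r cosθ, r sinθ); lever angle φ = atan2(r sinθ, d + r cosθ).
Differentiating tanφ: φ̇ = rω(d cosθ + r)/(d² + r² + 2dr cosθ).
d² + r² + 2dr cosθ = |CA|² = 0.053493 m²;  d cosθ + r = +0.22039 m.
|ω_lever| = |0.0628·10·+0.22039| / 0.053493 = 2.5873 rad/s.

2.59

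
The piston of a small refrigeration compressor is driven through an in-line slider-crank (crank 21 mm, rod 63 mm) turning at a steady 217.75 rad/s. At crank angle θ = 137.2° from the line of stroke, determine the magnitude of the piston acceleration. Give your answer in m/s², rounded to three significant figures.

695

ω = 217.8 rad/s
x(θ) = r cosθ + √(L² − r² sin²θ); with ω constant, a = ω²·d²x/dθ².
d²x/dθ² = −r cosθ − r²(cos2θ)/√u − r⁴ sin²2θ/(4u^{3/2}),  u = L² − r² sin²θ = 0.00376542 m².
Substituting r = 0.021 m, L = 0.063 m, θ = 137.2°: d²x/dθ² = +0.014648 m.
a = ω²·d²x/dθ² = (217.8)²·(+0.014648) = +694.53 m/s²;  |a| = 694.53 m/s².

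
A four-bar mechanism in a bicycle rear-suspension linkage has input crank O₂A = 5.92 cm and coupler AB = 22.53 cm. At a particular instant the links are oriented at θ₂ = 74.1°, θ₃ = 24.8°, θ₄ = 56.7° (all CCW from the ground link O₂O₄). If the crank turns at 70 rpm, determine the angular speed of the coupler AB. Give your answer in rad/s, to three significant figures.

1.09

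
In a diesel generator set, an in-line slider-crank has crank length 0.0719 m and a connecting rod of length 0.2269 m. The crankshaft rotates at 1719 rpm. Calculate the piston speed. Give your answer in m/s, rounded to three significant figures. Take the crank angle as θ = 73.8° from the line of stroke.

ω = 2π·1719/60 = 180 rad/s
For an in-line slider-crank, x = r cosθ + √(L² − r² sin²θ), so v = −rω sinθ·[1 + r cosθ/√(L² − r² sin²θ)].
With r = 0.0719 m, L = 0.2269 m, θ = 73.8°: √(L² − r² sin²θ) = 0.21614 m.
v = −0.0719·180·0.96029·[1 + 0.0719·0.27899/0.21614] = -13.583 m/s.
|v| = 13.583 m/s.

13.6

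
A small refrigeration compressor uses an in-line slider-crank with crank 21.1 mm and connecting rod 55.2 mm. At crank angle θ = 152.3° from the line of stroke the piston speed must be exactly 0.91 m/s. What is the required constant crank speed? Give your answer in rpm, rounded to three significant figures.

1350

For an in-line slider-crank, |v_piston| = rω|sinθ|·[1 + r cosθ/√(L² − r² sin²θ)].
With r = 0.0211 m, L = 0.0552 m, θ = 152.3°: the bracketed kinematic factor |dx/dθ| = 0.006435 m.
ω = v/|dx/dθ| = 0.91/0.006435 = 141.41 rad/s.
N = 60ω/(2π) = 1350.4 rpm.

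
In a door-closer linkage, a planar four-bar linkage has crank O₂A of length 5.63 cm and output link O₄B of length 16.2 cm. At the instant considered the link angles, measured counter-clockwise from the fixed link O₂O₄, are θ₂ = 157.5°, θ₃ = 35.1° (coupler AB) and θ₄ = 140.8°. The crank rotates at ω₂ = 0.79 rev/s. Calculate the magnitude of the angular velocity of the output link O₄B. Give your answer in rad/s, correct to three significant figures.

ω₂ = 4.964 rad/s (from 0.79 rev/s).
Differentiating the loop-closure r₂e^{iθ₂}+r₃e^{iθ₃}=r₁+r₄e^{iθ₄} gives r₂ω₂e^{iθ₂}+r₃ω₃e^{iθ₃}=r₄ω₄e^{iθ₄}.
Eliminating the other unknown: ω₄ = r₂ω₂ sin(θ₂−θ₃) / [r₄ sin(θ₄−θ₃)].
Numerator sine = +0.84433; denominator sine = +0.96269.
Result = 0.0563·4.964·(+0.84433) / (0.162·(+0.96269)) = +1.5129 rad/s; magnitude 1.5129 rad/s.

1.51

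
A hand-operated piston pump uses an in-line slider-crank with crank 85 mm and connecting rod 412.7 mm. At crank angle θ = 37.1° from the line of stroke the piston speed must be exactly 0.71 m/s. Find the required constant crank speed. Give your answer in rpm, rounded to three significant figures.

For an in-line slider-crank, |v_piston| = rω|sinθ|·[1 + r cosθ/√(L² − r² sin²θ)].
With r = 0.085 m, L = 0.4127 m, θ = 37.1°: the bracketed kinematic factor |dx/dθ| = 0.059761 m.
ω = v/|dx/dθ| = 0.71/0.059761 = 11.881 rad/s.
N = 60ω/(2π) = 113.45 rpm.

113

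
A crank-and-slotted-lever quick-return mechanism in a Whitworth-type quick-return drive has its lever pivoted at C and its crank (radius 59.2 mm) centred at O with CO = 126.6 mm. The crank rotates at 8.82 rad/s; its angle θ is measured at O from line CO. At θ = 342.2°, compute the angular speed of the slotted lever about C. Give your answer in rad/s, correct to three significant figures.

ω = 8.82 rad/s
Crank pin A relative to C: A = (d + r cosθ, r sinθ); lever angle φ = atan2(r sinθ, d + r cosθ).
Differentiating tanφ: φ̇ = rω(d cosθ + r)/(d² + r² + 2dr cosθ).
d² + r² + 2dr cosθ = |CA|² = 0.0338041 m²;  d cosθ + r = +0.17974 m.
|ω_lever| = |0.0592·8.82·+0.17974| / 0.0338041 = 2.7763 rad/s.

2.78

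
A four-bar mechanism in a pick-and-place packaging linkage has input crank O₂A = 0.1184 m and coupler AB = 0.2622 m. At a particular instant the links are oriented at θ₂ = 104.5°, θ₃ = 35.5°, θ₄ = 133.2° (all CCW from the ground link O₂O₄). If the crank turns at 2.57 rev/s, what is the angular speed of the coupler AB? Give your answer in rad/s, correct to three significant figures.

ω₂ = 16.15 rad/s (from 2.57 rev/s).
Differentiating the loop-closure r₂e^{iθ₂}+r₃e^{iθ₃}=r₁+r₄e^{iθ₄} gives r₂ω₂e^{iθ₂}+r₃ω₃e^{iθ₃}=r₄ω₄e^{iθ₄}.
Eliminating the other unknown: ω₃ = r₂ω₂ sin(θ₄−θ₂) / [r₃ sin(θ₃−θ₄)].
Numerator sine = +0.48022; denominator sine = -0.99098.
Result = 0.1184·16.15·(+0.48022) / (0.2622·(-0.99098)) = -3.5335 rad/s; magnitude 3.5335 rad/s.

3.53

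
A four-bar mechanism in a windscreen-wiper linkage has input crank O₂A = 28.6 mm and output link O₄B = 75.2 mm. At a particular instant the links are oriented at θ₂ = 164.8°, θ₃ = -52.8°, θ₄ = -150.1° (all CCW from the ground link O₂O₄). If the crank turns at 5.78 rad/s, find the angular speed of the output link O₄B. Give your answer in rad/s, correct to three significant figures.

1.35

ω₂ = 5.78 rad/s
Differentiating the loop-closure r₂e^{iθ₂}+r₃e^{iθ₃}=r₁+r₄e^{iθ₄} gives r₂ω₂e^{iθ₂}+r₃ω₃e^{iθ₃}=r₄ω₄e^{iθ₄}.
Eliminating the other unknown: ω₄ = r₂ω₂ sin(θ₂−θ₃) / [r₄ sin(θ₄−θ₃)].
Numerator sine = -0.61015; denominator sine = -0.99189.
Result = 0.0286·5.78·(-0.61015) / (0.0752·(-0.99189)) = +1.3522 rad/s; magnitude 1.3522 rad/s.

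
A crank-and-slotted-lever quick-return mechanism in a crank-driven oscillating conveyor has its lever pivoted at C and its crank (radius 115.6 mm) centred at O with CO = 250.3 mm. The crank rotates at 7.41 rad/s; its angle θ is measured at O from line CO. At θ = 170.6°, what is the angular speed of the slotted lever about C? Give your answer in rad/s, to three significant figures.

ω = 7.41 rad/s
Crank pin A relative to C: A = (d + r cosθ, r sinθ); lever angle φ = atan2(r sinθ, d + r cosθ).
Differentiating tanφ: φ̇ = rω(d cosθ + r)/(d² + r² + 2dr cosθ).
d² + r² + 2dr cosθ = |CA|² = 0.0189212 m²;  d cosθ + r = -0.13134 m.
|ω_lever| = |0.1156·7.41·-0.13134| / 0.0189212 = 5.946 rad/s.

5.95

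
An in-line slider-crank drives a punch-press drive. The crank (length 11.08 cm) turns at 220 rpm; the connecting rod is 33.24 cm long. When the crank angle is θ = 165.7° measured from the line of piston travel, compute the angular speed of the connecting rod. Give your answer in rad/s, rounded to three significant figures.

7.47

ω = 23.04 rad/s (converted from 220 rpm).
The rod makes angle φ with the slider axis where L sinφ = r sinθ; differentiating, L cosφ·φ̇ = r ω cosθ.
L cosφ = √(L² − r² sin²θ) = 0.33127 m.
|ω_rod| = r ω |cosθ| / √(L² − r² sin²θ) = 0.1108·23.04·0.96902/0.33127 = 7.4669 rad/s.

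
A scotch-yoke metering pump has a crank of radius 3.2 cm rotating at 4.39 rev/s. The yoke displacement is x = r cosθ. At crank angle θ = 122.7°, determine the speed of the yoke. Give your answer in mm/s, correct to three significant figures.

ω = 27.58 rad/s (from 4.39 rev/s).
x = r cosθ ⇒ ẋ = −rω sinθ.
|v| = rω|sinθ| = 0.032·27.58·|sin 122.7°| = 0.74277 m/s = 742.77 mm/s.

743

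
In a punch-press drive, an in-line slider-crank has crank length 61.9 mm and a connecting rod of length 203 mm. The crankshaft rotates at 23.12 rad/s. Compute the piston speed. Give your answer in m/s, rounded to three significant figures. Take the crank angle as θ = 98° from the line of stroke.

1.35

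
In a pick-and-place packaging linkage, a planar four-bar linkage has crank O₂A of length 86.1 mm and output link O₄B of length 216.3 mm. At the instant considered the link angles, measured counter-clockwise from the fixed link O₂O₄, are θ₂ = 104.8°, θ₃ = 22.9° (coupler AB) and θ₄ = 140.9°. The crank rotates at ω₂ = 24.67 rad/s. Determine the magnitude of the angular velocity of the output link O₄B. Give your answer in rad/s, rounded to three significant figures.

ω₂ = 24.67 rad/s
Differentiating the loop-closure r₂e^{iθ₂}+r₃e^{iθ₃}=r₁+r₄e^{iθ₄} gives r₂ω₂e^{iθ₂}+r₃ω₃e^{iθ₃}=r₄ω₄e^{iθ₄}.
Eliminating the other unknown: ω₄ = r₂ω₂ sin(θ₂−θ₃) / [r₄ sin(θ₄−θ₃)].
Numerator sine = +0.99002; denominator sine = +0.88295.
Result = 0.0861·24.67·(+0.99002) / (0.2163·(+0.88295)) = +11.011 rad/s; magnitude 11.011 rad/s.

11.0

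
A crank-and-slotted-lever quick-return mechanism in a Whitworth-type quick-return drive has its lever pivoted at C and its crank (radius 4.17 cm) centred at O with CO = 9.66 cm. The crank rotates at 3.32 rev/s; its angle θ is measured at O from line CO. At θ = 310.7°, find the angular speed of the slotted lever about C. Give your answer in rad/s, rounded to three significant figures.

5.58

ω = 20.86 rad/s (from 3.32 rev/s).
Crank pin A relative to C: A = (d + r cosθ, r sinθ); lever angle φ = atan2(r sinθ, d + r cosθ).
Differentiating tanφ: φ̇ = rω(d cosθ + r)/(d² + r² + 2dr cosθ).
d² + r² + 2dr cosθ = |CA|² = 0.016324 m²;  d cosθ + r = +0.10469 m.
|ω_lever| = |0.0417·20.86·+0.10469| / 0.016324 = 5.5788 rad/s.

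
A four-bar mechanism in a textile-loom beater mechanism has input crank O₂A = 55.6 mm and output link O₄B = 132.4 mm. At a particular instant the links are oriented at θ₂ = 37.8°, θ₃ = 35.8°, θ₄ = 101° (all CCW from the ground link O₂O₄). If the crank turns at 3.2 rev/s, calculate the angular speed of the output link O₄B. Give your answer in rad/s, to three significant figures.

0.325

ω₂ = 20.11 rad/s (from 3.2 rev/s).
Differentiating the loop-closure r₂e^{iθ₂}+r₃e^{iθ₃}=r₁+r₄e^{iθ₄} gives r₂ω₂e^{iθ₂}+r₃ω₃e^{iθ₃}=r₄ω₄e^{iθ₄}.
Eliminating the other unknown: ω₄ = r₂ω₂ sin(θ₂−θ₃) / [r₄ sin(θ₄−θ₃)].
Numerator sine = +0.03490; denominator sine = +0.90778.
Result = 0.0556·20.11·(+0.03490) / (0.1324·(+0.90778)) = +0.32461 rad/s; magnitude 0.32461 rad/s.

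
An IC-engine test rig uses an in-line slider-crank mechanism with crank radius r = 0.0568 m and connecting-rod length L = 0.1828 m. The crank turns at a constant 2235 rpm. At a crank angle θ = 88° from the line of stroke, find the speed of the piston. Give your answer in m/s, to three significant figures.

13.4

ω = 2π·2235/60 = 234 rad/s
For an in-line slider-crank, x = r cosθ + √(L² − r² sin²θ), so v = −rω sinθ·[1 + r cosθ/√(L² − r² sin²θ)].
With r = 0.0568 m, L = 0.1828 m, θ = 88°: √(L² − r² sin²θ) = 0.17376 m.
v = −0.0568·234·0.99939·[1 + 0.0568·0.03490/0.17376] = -13.437 m/s.
|v| = 13.437 m/s.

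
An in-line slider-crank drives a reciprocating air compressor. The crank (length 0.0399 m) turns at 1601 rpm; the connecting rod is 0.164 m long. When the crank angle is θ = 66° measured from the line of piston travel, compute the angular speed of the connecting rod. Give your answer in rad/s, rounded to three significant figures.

17.0

ω = 167.7 rad/s (converted from 1601 rpm).
The rod makes angle φ with the slider axis where L sinφ = r sinθ; differentiating, L cosφ·φ̇ = r ω cosθ.
L cosφ = √(L² − r² sin²θ) = 0.1599 m.
|ω_rod| = r ω |cosθ| / √(L² − r² sin²θ) = 0.0399·167.7·0.40674/0.1599 = 17.016 rad/s.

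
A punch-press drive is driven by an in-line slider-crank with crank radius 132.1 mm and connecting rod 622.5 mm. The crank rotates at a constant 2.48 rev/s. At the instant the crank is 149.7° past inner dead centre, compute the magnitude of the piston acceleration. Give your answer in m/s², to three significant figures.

24.3

ω = 2π·2.48 = 15.58 rad/s
x(θ) = r cosθ + √(L² − r² sin²θ); with ω constant, a = ω²·d²x/dθ².
d²x/dθ² = −r cosθ − r²(cos2θ)/√u − r⁴ sin²2θ/(4u^{3/2}),  u = L² − r² sin²θ = 0.383064 m².
Substituting r = 0.1321 m, L = 0.6225 m, θ = 149.7°: d²x/dθ² = +0.09997 m.
a = ω²·d²x/dθ² = (15.58)²·(+0.09997) = +24.273 m/s²;  |a| = 24.273 m/s².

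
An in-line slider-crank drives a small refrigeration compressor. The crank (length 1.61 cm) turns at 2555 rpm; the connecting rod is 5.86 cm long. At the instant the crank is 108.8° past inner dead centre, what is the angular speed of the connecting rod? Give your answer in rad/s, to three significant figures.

ω = 267.6 rad/s (converted from 2555 rpm).
The rod makes angle φ with the slider axis where L sinφ = r sinθ; differentiating, L cosφ·φ̇ = r ω cosθ.
L cosφ = √(L² − r² sin²θ) = 0.056583 m.
|ω_rod| = r ω |cosθ| / √(L² − r² sin²θ) = 0.0161·267.6·0.32227/0.056583 = 24.534 rad/s.

24.5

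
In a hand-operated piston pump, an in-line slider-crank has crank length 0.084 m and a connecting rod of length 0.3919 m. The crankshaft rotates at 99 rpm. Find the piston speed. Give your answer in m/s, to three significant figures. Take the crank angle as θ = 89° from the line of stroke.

0.874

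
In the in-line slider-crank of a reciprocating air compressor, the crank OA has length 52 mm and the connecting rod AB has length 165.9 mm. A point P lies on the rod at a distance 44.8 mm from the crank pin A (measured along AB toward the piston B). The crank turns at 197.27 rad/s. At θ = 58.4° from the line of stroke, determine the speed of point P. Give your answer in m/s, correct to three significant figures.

9.95

ω = 197.3 rad/s.  Crank-pin speed |V_A| = rω = 10.258 m/s, perpendicular to OA.
Rod angle: sinφ = −(r/L) sinθ ⇒ φ = -15.484°; ω_rod = −rω cosθ/√(L²−r²sin²θ) = -33.62 rad/s.
V_P = V_A + ω_rod × AP, with AP = 0.0448 m along the rod.
Components: V_Px = −rω sinθ − a·ω_rod·sinφ = -9.1391 m/s;  V_Py = rω cosθ + a·ω_rod·cosφ = +3.9236 m/s.
|V_P| = √(V_Px² + V_Py²) = 9.9458 m/s.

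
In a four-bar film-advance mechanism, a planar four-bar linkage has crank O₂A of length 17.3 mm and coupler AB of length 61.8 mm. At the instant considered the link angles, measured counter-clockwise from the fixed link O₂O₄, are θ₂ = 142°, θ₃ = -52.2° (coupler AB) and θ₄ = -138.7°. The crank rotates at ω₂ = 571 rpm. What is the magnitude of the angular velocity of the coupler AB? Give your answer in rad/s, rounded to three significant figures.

ω₂ = 59.79 rad/s (from 571 rpm).
Differentiating the loop-closure r₂e^{iθ₂}+r₃e^{iθ₃}=r₁+r₄e^{iθ₄} gives r₂ω₂e^{iθ₂}+r₃ω₃e^{iθ₃}=r₄ω₄e^{iθ₄}.
Eliminating the other unknown: ω₃ = r₂ω₂ sin(θ₄−θ₂) / [r₃ sin(θ₃−θ₄)].
Numerator sine = +0.98261; denominator sine = +0.99813.
Result = 0.0173·59.79·(+0.98261) / (0.0618·(+0.99813)) = +16.478 rad/s; magnitude 16.478 rad/s.

16.5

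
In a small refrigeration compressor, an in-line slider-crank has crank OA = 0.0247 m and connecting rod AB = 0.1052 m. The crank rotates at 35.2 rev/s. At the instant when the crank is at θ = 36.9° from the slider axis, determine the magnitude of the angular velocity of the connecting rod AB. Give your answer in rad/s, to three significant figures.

ω = 221.2 rad/s (converted from 35.2 rev/s).
The rod makes angle φ with the slider axis where L sinφ = r sinθ; differentiating, L cosφ·φ̇ = r ω cosθ.
L cosφ = √(L² − r² sin²θ) = 0.10415 m.
|ω_rod| = r ω |cosθ| / √(L² − r² sin²θ) = 0.0247·221.2·0.79968/0.10415 = 41.945 rad/s.

41.9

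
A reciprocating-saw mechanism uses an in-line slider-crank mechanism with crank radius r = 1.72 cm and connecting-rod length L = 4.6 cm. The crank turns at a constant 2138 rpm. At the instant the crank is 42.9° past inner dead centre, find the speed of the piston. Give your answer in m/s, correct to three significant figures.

3.36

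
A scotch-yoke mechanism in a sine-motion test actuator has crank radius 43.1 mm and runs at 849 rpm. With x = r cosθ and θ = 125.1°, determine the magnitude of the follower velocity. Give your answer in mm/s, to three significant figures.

3140

ω = 88.91 rad/s (from 849 rpm).
x = r cosθ ⇒ ẋ = −rω sinθ.
|v| = rω|sinθ| = 0.0431·88.91·|sin 125.1°| = 3.1351 m/s = 3135.1 mm/s.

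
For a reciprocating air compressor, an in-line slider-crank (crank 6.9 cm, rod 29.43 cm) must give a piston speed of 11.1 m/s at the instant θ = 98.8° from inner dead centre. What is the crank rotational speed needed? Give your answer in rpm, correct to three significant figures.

For an in-line slider-crank, |v_piston| = rω|sinθ|·[1 + r cosθ/√(L² − r² sin²θ)].
With r = 0.069 m, L = 0.2943 m, θ = 98.8°: the bracketed kinematic factor |dx/dθ| = 0.065674 m.
ω = v/|dx/dθ| = 11.1/0.065674 = 169.02 rad/s.
N = 60ω/(2π) = 1614 rpm.

1610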